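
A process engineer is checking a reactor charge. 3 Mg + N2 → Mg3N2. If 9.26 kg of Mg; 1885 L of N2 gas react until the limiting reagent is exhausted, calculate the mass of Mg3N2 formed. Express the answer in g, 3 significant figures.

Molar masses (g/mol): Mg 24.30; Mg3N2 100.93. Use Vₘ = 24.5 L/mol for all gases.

7770 g

n(Mg) = 9.260×1000 / 24.30 = 381.1 mol
n(N2) = 1885 / 24.5 = 76.94 mol
n/ν → Mg: 127.0, N2: 76.94; N2 is limiting.
n(Mg3N2) = (1/1) × 76.94 = 76.94 mol
mass = 76.94 × 100.93 = 7766 g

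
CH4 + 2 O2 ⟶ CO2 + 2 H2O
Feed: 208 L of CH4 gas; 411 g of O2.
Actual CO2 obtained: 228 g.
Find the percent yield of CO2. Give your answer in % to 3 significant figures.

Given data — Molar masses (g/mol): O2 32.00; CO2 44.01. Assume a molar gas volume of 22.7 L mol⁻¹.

n(CH4) = 208.0 / 22.7 = 9.163 mol
n(O2) = 411.0 / 32.00 = 12.84 mol
n/ν → CH4: 9.163, O2: 6.420; O2 is limiting.
theoretical n(CO2) = (1/2) × 12.84 = 6.420 mol → 282.5 g
% yield = 228 / 282.5 × 100 = 80.71 %

80.7 %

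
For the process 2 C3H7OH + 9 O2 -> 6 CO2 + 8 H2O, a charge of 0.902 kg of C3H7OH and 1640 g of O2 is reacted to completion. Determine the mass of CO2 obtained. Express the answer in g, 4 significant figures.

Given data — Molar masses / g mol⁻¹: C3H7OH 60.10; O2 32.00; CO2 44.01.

n(C3H7OH) = 0.9020×1000 / 60.10 = 15.01 mol
n(O2) = 1640 / 32.00 = 51.25 mol
n/ν → C3H7OH: 7.505, O2: 5.694; O2 is limiting.
n(CO2) = (6/9) × 51.25 = 34.17 mol
mass = 34.17 × 44.01 = 1504 g

1504 g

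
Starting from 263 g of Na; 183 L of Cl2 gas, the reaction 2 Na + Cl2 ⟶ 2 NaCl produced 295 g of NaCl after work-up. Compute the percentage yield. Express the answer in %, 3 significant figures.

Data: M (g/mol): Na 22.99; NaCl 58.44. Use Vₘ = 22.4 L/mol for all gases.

44.1 %

n(Na) = 263.0 / 22.99 = 11.44 mol
n(Cl2) = 183.0 / 22.4 = 8.170 mol
n/ν for Na = 11.44/2 = 5.720
n/ν for Cl2 = 8.170/1 = 8.170
Smallest n/ν is Na → limiting reagent.
theoretical n(NaCl) = (2/2) × 11.44 = 11.44 mol → 668.6 g
% yield = 295 / 668.6 × 100 = 44.12 %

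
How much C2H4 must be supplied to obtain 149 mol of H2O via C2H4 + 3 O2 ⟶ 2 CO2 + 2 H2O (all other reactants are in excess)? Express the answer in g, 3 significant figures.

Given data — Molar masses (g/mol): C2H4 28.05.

2090 g

n(H2O) = 149.0 mol
n(C2H4) = (1/2) × 149.0 = 74.50 mol
mass = 74.50 × 28.05 = 2090 g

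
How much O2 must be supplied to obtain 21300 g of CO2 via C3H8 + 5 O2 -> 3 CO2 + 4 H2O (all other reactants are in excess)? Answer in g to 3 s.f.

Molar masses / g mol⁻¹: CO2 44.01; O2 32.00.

25800 g

n(CO2) = 21300 / 44.01 = 484.0 mol
n(O2) = (5/3) × 484.0 = 806.7 mol
mass = 806.7 × 32.00 = 25810 g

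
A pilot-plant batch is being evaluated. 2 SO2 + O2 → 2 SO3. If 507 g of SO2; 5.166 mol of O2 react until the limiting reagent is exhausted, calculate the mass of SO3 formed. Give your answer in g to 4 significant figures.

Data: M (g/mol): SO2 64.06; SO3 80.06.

n(SO2) = 507.0 / 64.06 = 7.914 mol
n(O2) = 5.166 mol
n/ν for SO2 = 7.914/2 = 3.957
n/ν for O2 = 5.166/1 = 5.166
Smallest n/ν is SO2 → limiting reagent.
n(SO3) = (2/2) × 7.914 = 7.914 mol
mass = 7.914 × 80.06 = 633.6 g

633.6 g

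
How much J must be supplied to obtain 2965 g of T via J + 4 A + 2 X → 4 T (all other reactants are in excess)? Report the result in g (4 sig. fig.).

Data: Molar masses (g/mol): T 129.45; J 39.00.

223.3 g

n(T) = 2965 / 129.45 = 22.90 mol
n(J) = (1/4) × 22.90 = 5.725 mol
mass = 5.725 × 39.00 = 223.3 g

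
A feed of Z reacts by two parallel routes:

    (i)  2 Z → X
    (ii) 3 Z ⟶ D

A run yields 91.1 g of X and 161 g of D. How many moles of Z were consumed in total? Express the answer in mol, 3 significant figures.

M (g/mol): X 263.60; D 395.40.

n(X) = 91.1 / 263.60 = 0.3456 mol
n(D) = 161 / 395.40 = 0.4072 mol
n(Z) via (i) = (2/1)×0.3456 = 0.6912 mol
n(Z) via (ii) = (3/1)×0.4072 = 1.222 mol
total n(Z) = 0.6912 + 1.222 = 1.913 mol

1.91 mol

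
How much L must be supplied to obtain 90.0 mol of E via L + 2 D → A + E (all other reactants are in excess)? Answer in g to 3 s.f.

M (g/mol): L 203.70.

18300 g

n(E) = 90.00 mol
n(L) = (1/1) × 90.00 = 90.00 mol
mass = 90.00 × 203.70 = 18330 g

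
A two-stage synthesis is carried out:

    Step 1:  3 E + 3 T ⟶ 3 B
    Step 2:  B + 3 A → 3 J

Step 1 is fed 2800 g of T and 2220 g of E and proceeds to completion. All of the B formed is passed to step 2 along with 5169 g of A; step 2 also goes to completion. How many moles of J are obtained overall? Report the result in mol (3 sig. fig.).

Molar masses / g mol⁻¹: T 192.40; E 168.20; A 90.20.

39.6 mol

Step 1:
n(T) = 2800 / 192.40 = 14.55 mol
n(E) = 2220 / 168.20 = 13.20 mol
n/ν for T = 14.55/3 = 4.850
n/ν for E = 13.20/3 = 4.400
Smallest n/ν is E → limiting reagent.
n(B) produced = (3/3) × 13.20 = 13.20 mol
Step 2:
n(B) available = 13.20 mol
n(A) = 5169 / 90.20 = 57.31 mol
n/ν for B = 13.20/1 = 13.20
n/ν for A = 57.31/3 = 19.10
Smallest n/ν is B → limiting reagent.
n(J) = (3/1) × 13.20 = 39.60 mol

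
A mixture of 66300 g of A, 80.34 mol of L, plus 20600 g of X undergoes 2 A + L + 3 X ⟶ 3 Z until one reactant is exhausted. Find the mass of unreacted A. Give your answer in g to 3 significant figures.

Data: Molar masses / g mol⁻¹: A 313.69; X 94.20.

20600 g

n(A) = 66300 / 313.69 = 211.4 mol
n(L) = 80.34 mol
n(X) = 20600 / 94.20 = 218.7 mol
n/ν for A = 211.4/2 = 105.7
n/ν for L = 80.34/1 = 80.34
n/ν for X = 218.7/3 = 72.90
Smallest n/ν is X → limiting reagent.
A consumed = (2/3) × 218.7 = 145.8 mol
A remaining = 211.4 − 145.8 = 65.60 mol
mass = 65.60 × 313.69 = 20580 g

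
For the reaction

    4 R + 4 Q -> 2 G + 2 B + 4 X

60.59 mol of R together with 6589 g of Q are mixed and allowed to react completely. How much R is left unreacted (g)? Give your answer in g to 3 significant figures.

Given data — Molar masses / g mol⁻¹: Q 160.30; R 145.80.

2840 g

n(R) = 60.59 mol
n(Q) = 6589 / 160.30 = 41.10 mol
n/ν → R: 15.15, Q: 10.28; Q is limiting.
R consumed = (4/4) × 41.10 = 41.10 mol
R remaining = 60.59 − 41.10 = 19.49 mol
mass = 19.49 × 145.80 = 2842 g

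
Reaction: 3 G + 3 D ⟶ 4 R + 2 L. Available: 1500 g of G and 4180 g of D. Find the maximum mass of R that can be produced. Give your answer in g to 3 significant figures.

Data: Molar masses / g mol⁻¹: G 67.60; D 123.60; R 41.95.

n(G) = 1500 / 67.60 = 22.19 mol
n(D) = 4180 / 123.60 = 33.82 mol
n/ν for G = 22.19/3 = 7.397
n/ν for D = 33.82/3 = 11.27
Smallest n/ν is G → limiting reagent.
n(R) = (4/3) × 22.19 = 29.59 mol
mass = 29.59 × 41.95 = 1241 g

1240 g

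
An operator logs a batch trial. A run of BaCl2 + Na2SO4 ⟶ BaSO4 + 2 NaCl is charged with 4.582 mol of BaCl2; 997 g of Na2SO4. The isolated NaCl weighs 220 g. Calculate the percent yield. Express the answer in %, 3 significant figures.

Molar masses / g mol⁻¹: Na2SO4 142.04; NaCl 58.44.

n(BaCl2) = 4.582 mol
n(Na2SO4) = 997.0 / 142.04 = 7.019 mol
n/ν for BaCl2 = 4.582/1 = 4.582
n/ν for Na2SO4 = 7.019/1 = 7.019
Smallest n/ν is BaCl2 → limiting reagent.
theoretical n(NaCl) = (2/1) × 4.582 = 9.164 mol → 535.5 g
% yield = 220 / 535.5 × 100 = 41.08 %

41.1 %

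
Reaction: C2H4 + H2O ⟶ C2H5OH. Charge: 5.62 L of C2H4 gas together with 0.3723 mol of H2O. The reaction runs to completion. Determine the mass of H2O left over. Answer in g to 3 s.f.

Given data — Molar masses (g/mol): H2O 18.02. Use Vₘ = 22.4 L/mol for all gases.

n(C2H4) = 5.620 / 22.4 = 0.2509 mol
n(H2O) = 0.3723 mol
n/ν for C2H4 = 0.2509/1 = 0.2509
n/ν for H2O = 0.3723/1 = 0.3723
Smallest n/ν is C2H4 → limiting reagent.
H2O consumed = (1/1) × 0.2509 = 0.2509 mol
H2O remaining = 0.3723 − 0.2509 = 0.1214 mol
mass = 0.1214 × 18.02 = 2.188 g

2.19 g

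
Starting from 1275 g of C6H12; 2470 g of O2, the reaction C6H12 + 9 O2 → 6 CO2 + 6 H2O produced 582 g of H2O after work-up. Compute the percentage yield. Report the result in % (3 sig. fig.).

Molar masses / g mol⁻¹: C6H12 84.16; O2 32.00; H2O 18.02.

62.8 %

n(C6H12) = 1275 / 84.16 = 15.15 mol
n(O2) = 2470 / 32.00 = 77.19 mol
n/ν → C6H12: 15.15, O2: 8.577; O2 is limiting.
theoretical n(H2O) = (6/9) × 77.19 = 51.46 mol → 927.3 g
% yield = 582 / 927.3 × 100 = 62.76 %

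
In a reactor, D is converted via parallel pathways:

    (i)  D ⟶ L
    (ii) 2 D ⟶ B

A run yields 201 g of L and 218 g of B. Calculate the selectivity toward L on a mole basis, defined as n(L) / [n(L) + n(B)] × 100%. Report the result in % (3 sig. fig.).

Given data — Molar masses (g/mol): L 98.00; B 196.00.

n(L) = 201 / 98.00 = 2.051 mol
n(B) = 218 / 196.00 = 1.112 mol
selectivity = 2.051/(2.051+1.112) × 100 = 64.84 %

64.8 %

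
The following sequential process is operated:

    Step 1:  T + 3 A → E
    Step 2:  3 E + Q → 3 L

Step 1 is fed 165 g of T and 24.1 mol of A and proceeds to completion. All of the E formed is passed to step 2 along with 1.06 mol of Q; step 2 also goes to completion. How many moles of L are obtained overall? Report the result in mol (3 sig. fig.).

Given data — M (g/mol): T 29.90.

Step 1:
n(T) = 165.0 / 29.90 = 5.518 mol
n(A) = 24.10 mol
n/ν → T: 5.518, A: 8.033; T is limiting.
n(E) produced = (1/1) × 5.518 = 5.518 mol
Step 2:
n(E) available = 5.518 mol
n(Q) = 1.060 mol
n/ν → E: 1.839, Q: 1.060; Q is limiting.
n(L) = (3/1) × 1.060 = 3.180 mol

3.18 mol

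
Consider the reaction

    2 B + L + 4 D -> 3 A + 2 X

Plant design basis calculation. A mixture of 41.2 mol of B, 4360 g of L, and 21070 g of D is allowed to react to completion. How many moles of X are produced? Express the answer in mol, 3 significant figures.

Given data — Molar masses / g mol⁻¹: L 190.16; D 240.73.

n(B) = 41.20 mol
n(L) = 4360 / 190.16 = 22.93 mol
n(D) = 21070 / 240.73 = 87.53 mol
n/ν → B: 20.60, L: 22.93, D: 21.88; B is limiting.
n(X) = (2/2) × 41.20 = 41.20 mol

41.2 mol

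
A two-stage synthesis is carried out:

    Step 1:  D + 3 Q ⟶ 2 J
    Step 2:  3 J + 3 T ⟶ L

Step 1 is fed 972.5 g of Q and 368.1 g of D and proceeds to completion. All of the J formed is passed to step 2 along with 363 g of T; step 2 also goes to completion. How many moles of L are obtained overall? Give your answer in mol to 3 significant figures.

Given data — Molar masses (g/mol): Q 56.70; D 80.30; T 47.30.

Step 1:
n(Q) = 972.5 / 56.70 = 17.15 mol
n(D) = 368.1 / 80.30 = 4.584 mol
n/ν for Q = 17.15/3 = 5.717
n/ν for D = 4.584/1 = 4.584
Smallest n/ν is D → limiting reagent.
n(J) produced = (2/1) × 4.584 = 9.168 mol
Step 2:
n(J) available = 9.168 mol
n(T) = 363.0 / 47.30 = 7.674 mol
n/ν for J = 9.168/3 = 3.056
n/ν for T = 7.674/3 = 2.558
Smallest n/ν is T → limiting reagent.
n(L) = (1/3) × 7.674 = 2.558 mol

2.56 mol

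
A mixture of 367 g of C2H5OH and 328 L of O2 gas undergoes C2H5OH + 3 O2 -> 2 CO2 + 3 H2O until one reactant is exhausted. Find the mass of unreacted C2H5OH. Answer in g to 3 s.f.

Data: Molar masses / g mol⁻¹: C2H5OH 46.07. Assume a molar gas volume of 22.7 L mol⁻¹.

145 g

n(C2H5OH) = 367.0 / 46.07 = 7.966 mol
n(O2) = 328.0 / 22.7 = 14.45 mol
n/ν for C2H5OH = 7.966/1 = 7.966
n/ν for O2 = 14.45/3 = 4.817
Smallest n/ν is O2 → limiting reagent.
C2H5OH consumed = (1/3) × 14.45 = 4.817 mol
C2H5OH remaining = 7.966 − 4.817 = 3.149 mol
mass = 3.149 × 46.07 = 145.1 g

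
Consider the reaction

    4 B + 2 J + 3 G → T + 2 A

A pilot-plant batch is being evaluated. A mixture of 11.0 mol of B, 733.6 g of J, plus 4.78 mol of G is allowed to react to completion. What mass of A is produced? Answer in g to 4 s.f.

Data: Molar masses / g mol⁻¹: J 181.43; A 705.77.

2249 g

n(B) = 11.00 mol
n(J) = 733.6 / 181.43 = 4.043 mol
n(G) = 4.780 mol
n/ν for B = 11.00/4 = 2.750
n/ν for J = 4.043/2 = 2.022
n/ν for G = 4.780/3 = 1.593
Smallest n/ν is G → limiting reagent.
n(A) = (2/3) × 4.780 = 3.187 mol
mass = 3.187 × 705.77 = 2249 g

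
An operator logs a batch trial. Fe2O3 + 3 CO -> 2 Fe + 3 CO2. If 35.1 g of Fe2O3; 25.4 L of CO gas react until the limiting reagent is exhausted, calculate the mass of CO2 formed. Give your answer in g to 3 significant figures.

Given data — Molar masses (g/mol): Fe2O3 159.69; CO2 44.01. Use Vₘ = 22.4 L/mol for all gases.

29.0 g

n(Fe2O3) = 35.10 / 159.69 = 0.2198 mol
n(CO) = 25.40 / 22.4 = 1.134 mol
n/ν for Fe2O3 = 0.2198/1 = 0.2198
n/ν for CO = 1.134/3 = 0.3780
Smallest n/ν is Fe2O3 → limiting reagent.
n(CO2) = (3/1) × 0.2198 = 0.6594 mol
mass = 0.6594 × 44.01 = 29.02 g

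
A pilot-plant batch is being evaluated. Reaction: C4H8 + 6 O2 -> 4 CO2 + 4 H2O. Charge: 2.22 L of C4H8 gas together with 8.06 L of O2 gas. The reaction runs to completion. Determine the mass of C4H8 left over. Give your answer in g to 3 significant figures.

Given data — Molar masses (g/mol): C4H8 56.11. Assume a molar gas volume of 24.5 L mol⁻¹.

2.01 g

n(C4H8) = 2.220 / 24.5 = 0.09061 mol
n(O2) = 8.060 / 24.5 = 0.3290 mol
n/ν → C4H8: 0.09061, O2: 0.05483; O2 is limiting.
C4H8 consumed = (1/6) × 0.3290 = 0.05483 mol
C4H8 remaining = 0.09061 − 0.05483 = 0.03578 mol
mass = 0.03578 × 56.11 = 2.008 g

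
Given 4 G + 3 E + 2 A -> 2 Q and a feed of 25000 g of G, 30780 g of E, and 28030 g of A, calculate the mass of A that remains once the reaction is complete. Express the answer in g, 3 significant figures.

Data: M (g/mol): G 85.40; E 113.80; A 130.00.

n(G) = 25000 / 85.40 = 292.7 mol
n(E) = 30780 / 113.80 = 270.5 mol
n(A) = 28030 / 130.00 = 215.6 mol
n/ν for G = 292.7/4 = 73.18
n/ν for E = 270.5/3 = 90.17
n/ν for A = 215.6/2 = 107.8
Smallest n/ν is G → limiting reagent.
A consumed = (2/4) × 292.7 = 146.4 mol
A remaining = 215.6 − 146.4 = 69.20 mol
mass = 69.20 × 130.00 = 8996 g

9000 g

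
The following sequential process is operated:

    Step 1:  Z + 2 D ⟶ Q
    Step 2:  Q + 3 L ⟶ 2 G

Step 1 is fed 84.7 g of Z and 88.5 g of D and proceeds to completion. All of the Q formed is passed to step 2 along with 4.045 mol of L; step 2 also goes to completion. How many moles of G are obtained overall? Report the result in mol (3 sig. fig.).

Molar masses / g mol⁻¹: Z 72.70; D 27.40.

2.33 mol

Step 1:
n(Z) = 84.70 / 72.70 = 1.165 mol
n(D) = 88.50 / 27.40 = 3.230 mol
n/ν → Z: 1.165, D: 1.615; Z is limiting.
n(Q) produced = (1/1) × 1.165 = 1.165 mol
Step 2:
n(Q) available = 1.165 mol
n(L) = 4.045 mol
n/ν → Q: 1.165, L: 1.348; Q is limiting.
n(G) = (2/1) × 1.165 = 2.330 mol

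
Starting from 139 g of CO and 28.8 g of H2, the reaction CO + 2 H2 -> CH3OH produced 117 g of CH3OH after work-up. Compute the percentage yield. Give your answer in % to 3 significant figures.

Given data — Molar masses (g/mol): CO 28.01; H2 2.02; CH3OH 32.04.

n(CO) = 139.0 / 28.01 = 4.963 mol
n(H2) = 28.80 / 2.02 = 14.26 mol
n/ν for CO = 4.963/1 = 4.963
n/ν for H2 = 14.26/2 = 7.130
Smallest n/ν is CO → limiting reagent.
theoretical n(CH3OH) = (1/1) × 4.963 = 4.963 mol → 159.0 g
% yield = 117 / 159.0 × 100 = 73.58 %

73.6 %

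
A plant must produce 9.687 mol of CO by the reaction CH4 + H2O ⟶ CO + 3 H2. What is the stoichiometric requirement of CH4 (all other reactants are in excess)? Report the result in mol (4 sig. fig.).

9.687 mol

n(CO) = 9.687 mol
n(CH4) = (1/1) × 9.687 = 9.687 mol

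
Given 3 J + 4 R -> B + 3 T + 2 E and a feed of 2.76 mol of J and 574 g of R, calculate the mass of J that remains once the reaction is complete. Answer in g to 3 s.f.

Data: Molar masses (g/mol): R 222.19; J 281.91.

232 g

n(J) = 2.760 mol
n(R) = 574.0 / 222.19 = 2.583 mol
n/ν for J = 2.760/3 = 0.9200
n/ν for R = 2.583/4 = 0.6458
Smallest n/ν is R → limiting reagent.
J consumed = (3/4) × 2.583 = 1.937 mol
J remaining = 2.760 − 1.937 = 0.8230 mol
mass = 0.8230 × 281.91 = 232.0 g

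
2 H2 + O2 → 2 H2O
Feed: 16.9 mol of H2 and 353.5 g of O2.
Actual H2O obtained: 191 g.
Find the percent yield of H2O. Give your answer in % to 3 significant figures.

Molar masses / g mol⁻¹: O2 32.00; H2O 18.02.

n(H2) = 16.90 mol
n(O2) = 353.5 / 32.00 = 11.05 mol
n/ν for H2 = 16.90/2 = 8.450
n/ν for O2 = 11.05/1 = 11.05
Smallest n/ν is H2 → limiting reagent.
theoretical n(H2O) = (2/2) × 16.90 = 16.90 mol → 304.5 g
% yield = 191 / 304.5 × 100 = 62.73 %

62.7 %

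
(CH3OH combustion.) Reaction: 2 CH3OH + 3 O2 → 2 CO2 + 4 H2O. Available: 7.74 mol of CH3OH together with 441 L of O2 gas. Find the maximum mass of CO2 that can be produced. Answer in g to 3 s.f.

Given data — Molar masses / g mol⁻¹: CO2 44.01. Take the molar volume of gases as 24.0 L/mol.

n(CH3OH) = 7.740 mol
n(O2) = 441.0 / 24.0 = 18.38 mol
n/ν → CH3OH: 3.870, O2: 6.127; CH3OH is limiting.
n(CO2) = (2/2) × 7.740 = 7.740 mol
mass = 7.740 × 44.01 = 340.6 g

341 g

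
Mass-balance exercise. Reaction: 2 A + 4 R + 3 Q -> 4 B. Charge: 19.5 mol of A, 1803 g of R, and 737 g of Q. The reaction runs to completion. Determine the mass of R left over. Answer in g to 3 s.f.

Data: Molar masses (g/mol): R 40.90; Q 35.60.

n(A) = 19.50 mol
n(R) = 1803 / 40.90 = 44.08 mol
n(Q) = 737.0 / 35.60 = 20.70 mol
n/ν for A = 19.50/2 = 9.750
n/ν for R = 44.08/4 = 11.02
n/ν for Q = 20.70/3 = 6.900
Smallest n/ν is Q → limiting reagent.
R consumed = (4/3) × 20.70 = 27.60 mol
R remaining = 44.08 − 27.60 = 16.48 mol
mass = 16.48 × 40.90 = 674.0 g

674 g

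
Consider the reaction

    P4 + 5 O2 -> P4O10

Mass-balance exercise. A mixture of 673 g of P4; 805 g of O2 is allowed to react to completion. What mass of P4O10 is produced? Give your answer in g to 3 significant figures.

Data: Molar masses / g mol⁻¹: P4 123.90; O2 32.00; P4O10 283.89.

n(P4) = 673.0 / 123.90 = 5.432 mol
n(O2) = 805.0 / 32.00 = 25.16 mol
n/ν for P4 = 5.432/1 = 5.432
n/ν for O2 = 25.16/5 = 5.032
Smallest n/ν is O2 → limiting reagent.
n(P4O10) = (1/5) × 25.16 = 5.032 mol
mass = 5.032 × 283.89 = 1429 g

1430 g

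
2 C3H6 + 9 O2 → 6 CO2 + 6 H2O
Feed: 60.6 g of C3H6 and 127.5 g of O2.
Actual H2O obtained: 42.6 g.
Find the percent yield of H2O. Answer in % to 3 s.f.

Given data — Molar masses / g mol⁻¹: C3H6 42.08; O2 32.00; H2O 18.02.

n(C3H6) = 60.60 / 42.08 = 1.440 mol
n(O2) = 127.5 / 32.00 = 3.984 mol
n/ν → C3H6: 0.7200, O2: 0.4427; O2 is limiting.
theoretical n(H2O) = (6/9) × 3.984 = 2.656 mol → 47.86 g
% yield = 42.6 / 47.86 × 100 = 89.01 %

89.0 %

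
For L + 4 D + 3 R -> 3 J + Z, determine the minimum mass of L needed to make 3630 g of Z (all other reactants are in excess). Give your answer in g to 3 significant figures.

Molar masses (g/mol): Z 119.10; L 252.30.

7690 g

n(Z) = 3630 / 119.10 = 30.48 mol
n(L) = (1/1) × 30.48 = 30.48 mol
mass = 30.48 × 252.30 = 7690 g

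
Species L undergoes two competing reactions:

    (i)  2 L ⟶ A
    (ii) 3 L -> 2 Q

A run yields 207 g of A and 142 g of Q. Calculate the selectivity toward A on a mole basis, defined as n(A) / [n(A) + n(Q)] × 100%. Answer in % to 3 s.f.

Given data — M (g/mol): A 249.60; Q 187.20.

52.2 %

n(A) = 207 / 249.60 = 0.8293 mol
n(Q) = 142 / 187.20 = 0.7585 mol
selectivity = 0.8293/(0.8293+0.7585) × 100 = 52.23 %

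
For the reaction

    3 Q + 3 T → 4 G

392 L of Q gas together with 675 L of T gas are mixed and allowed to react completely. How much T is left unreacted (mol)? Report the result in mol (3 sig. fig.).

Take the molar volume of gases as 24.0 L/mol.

11.8 mol

n(Q) = 392.0 / 24.0 = 16.33 mol
n(T) = 675.0 / 24.0 = 28.13 mol
n/ν for Q = 16.33/3 = 5.443
n/ν for T = 28.13/3 = 9.377
Smallest n/ν is Q → limiting reagent.
T consumed = (3/3) × 16.33 = 16.33 mol
T remaining = 28.13 − 16.33 = 11.80 mol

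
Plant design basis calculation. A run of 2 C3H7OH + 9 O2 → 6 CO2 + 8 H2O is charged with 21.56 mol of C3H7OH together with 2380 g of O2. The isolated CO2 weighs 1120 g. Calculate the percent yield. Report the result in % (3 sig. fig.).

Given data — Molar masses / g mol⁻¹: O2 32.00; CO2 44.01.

51.3 %

n(C3H7OH) = 21.56 mol
n(O2) = 2380 / 32.00 = 74.38 mol
n/ν for C3H7OH = 21.56/2 = 10.78
n/ν for O2 = 74.38/9 = 8.264
Smallest n/ν is O2 → limiting reagent.
theoretical n(CO2) = (6/9) × 74.38 = 49.59 mol → 2182 g
% yield = 1120 / 2182 × 100 = 51.33 %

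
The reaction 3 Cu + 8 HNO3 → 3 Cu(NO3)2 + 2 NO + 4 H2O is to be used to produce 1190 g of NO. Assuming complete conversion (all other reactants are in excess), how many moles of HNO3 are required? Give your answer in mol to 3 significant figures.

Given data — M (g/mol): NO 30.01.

n(NO) = 1190 / 30.01 = 39.65 mol
n(HNO3) = (8/2) × 39.65 = 158.6 mol

159 mol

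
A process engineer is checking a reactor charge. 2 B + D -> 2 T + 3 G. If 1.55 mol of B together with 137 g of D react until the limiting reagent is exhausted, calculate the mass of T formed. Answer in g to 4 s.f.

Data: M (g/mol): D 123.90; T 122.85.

190.4 g

n(B) = 1.550 mol
n(D) = 137.0 / 123.90 = 1.106 mol
n/ν for B = 1.550/2 = 0.7750
n/ν for D = 1.106/1 = 1.106
Smallest n/ν is B → limiting reagent.
n(T) = (2/2) × 1.550 = 1.550 mol
mass = 1.550 × 122.85 = 190.4 g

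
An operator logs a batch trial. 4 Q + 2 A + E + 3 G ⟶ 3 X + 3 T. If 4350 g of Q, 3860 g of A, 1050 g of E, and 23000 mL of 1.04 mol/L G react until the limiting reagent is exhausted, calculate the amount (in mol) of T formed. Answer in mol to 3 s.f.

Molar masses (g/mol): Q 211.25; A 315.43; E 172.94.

n(Q) = 4350 / 211.25 = 20.59 mol
n(A) = 3860 / 315.43 = 12.24 mol
n(E) = 1050 / 172.94 = 6.071 mol
n(G) = 1.04 × 23000/1000 = 23.92 mol
n/ν for Q = 20.59/4 = 5.148
n/ν for A = 12.24/2 = 6.120
n/ν for E = 6.071/1 = 6.071
n/ν for G = 23.92/3 = 7.973
Smallest n/ν is Q → limiting reagent.
n(T) = (3/4) × 20.59 = 15.44 mol

15.4 mol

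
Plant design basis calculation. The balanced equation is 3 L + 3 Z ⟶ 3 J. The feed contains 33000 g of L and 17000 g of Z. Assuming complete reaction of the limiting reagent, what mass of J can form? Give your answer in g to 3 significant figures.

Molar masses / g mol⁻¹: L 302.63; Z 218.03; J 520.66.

40600 g

n(L) = 33000 / 302.63 = 109.0 mol
n(Z) = 17000 / 218.03 = 77.97 mol
n/ν → L: 36.33, Z: 25.99; Z is limiting.
n(J) = (3/3) × 77.97 = 77.97 mol
mass = 77.97 × 520.66 = 40600 g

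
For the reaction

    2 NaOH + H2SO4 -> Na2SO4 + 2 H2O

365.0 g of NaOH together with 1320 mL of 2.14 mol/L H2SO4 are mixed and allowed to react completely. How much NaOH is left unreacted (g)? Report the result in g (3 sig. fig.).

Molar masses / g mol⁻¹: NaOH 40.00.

n(NaOH) = 365.0 / 40.00 = 9.125 mol
n(H2SO4) = 2.14 × 1320/1000 = 2.825 mol
n/ν → NaOH: 4.563, H2SO4: 2.825; H2SO4 is limiting.
NaOH consumed = (2/1) × 2.825 = 5.650 mol
NaOH remaining = 9.125 − 5.650 = 3.475 mol
mass = 3.475 × 40.00 = 139.0 g

139 g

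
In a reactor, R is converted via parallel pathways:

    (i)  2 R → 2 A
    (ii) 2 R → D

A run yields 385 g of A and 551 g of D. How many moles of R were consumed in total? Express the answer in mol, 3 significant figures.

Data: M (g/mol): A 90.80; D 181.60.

n(A) = 385 / 90.80 = 4.240 mol
n(D) = 551 / 181.60 = 3.034 mol
n(R) via (i) = (2/2)×4.240 = 4.240 mol
n(R) via (ii) = (2/1)×3.034 = 6.068 mol
total n(R) = 4.240 + 6.068 = 10.31 mol

10.3 mol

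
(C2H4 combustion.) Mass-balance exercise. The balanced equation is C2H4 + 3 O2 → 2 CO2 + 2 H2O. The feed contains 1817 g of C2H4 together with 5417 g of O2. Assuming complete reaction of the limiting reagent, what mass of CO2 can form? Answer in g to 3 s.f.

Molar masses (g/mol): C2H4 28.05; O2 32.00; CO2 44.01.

n(C2H4) = 1817 / 28.05 = 64.78 mol
n(O2) = 5417 / 32.00 = 169.3 mol
n/ν → C2H4: 64.78, O2: 56.43; O2 is limiting.
n(CO2) = (2/3) × 169.3 = 112.9 mol
mass = 112.9 × 44.01 = 4969 g

4970 g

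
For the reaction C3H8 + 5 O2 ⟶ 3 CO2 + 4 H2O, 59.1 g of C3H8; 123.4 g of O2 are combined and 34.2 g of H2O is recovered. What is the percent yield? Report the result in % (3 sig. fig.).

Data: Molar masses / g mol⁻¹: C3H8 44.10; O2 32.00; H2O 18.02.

n(C3H8) = 59.10 / 44.10 = 1.340 mol
n(O2) = 123.4 / 32.00 = 3.856 mol
n/ν → C3H8: 1.340, O2: 0.7712; O2 is limiting.
theoretical n(H2O) = (4/5) × 3.856 = 3.085 mol → 55.59 g
% yield = 34.2 / 55.59 × 100 = 61.52 %

61.5 %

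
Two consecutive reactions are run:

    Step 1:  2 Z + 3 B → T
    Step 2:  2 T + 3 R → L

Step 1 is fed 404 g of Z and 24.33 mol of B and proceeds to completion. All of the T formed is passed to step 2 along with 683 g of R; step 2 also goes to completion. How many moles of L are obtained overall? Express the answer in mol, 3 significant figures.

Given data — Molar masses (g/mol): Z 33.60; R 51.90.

3.01 mol

Step 1:
n(Z) = 404.0 / 33.60 = 12.02 mol
n(B) = 24.33 mol
n/ν → Z: 6.010, B: 8.110; Z is limiting.
n(T) produced = (1/2) × 12.02 = 6.010 mol
Step 2:
n(T) available = 6.010 mol
n(R) = 683.0 / 51.90 = 13.16 mol
n/ν → T: 3.005, R: 4.387; T is limiting.
n(L) = (1/2) × 6.010 = 3.005 mol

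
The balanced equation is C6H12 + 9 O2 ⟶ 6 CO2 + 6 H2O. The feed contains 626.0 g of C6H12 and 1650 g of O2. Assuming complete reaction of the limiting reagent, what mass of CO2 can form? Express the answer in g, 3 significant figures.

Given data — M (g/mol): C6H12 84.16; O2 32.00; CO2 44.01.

1510 g

n(C6H12) = 626.0 / 84.16 = 7.438 mol
n(O2) = 1650 / 32.00 = 51.56 mol
n/ν for C6H12 = 7.438/1 = 7.438
n/ν for O2 = 51.56/9 = 5.729
Smallest n/ν is O2 → limiting reagent.
n(CO2) = (6/9) × 51.56 = 34.37 mol
mass = 34.37 × 44.01 = 1513 g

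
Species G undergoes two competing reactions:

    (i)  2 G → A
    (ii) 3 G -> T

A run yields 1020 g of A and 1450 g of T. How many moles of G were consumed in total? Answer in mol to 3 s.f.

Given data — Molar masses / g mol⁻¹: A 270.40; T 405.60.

n(A) = 1020 / 270.40 = 3.772 mol
n(T) = 1450 / 405.60 = 3.575 mol
n(G) via (i) = (2/1)×3.772 = 7.544 mol
n(G) via (ii) = (3/1)×3.575 = 10.73 mol
total n(G) = 7.544 + 10.73 = 18.27 mol

18.3 mol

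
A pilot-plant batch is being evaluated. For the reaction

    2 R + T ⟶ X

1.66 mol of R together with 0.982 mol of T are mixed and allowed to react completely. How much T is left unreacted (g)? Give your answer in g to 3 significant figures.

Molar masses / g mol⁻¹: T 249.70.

n(R) = 1.660 mol
n(T) = 0.9820 mol
n/ν → R: 0.8300, T: 0.9820; R is limiting.
T consumed = (1/2) × 1.660 = 0.8300 mol
T remaining = 0.9820 − 0.8300 = 0.1520 mol
mass = 0.1520 × 249.70 = 37.95 g

38.0 g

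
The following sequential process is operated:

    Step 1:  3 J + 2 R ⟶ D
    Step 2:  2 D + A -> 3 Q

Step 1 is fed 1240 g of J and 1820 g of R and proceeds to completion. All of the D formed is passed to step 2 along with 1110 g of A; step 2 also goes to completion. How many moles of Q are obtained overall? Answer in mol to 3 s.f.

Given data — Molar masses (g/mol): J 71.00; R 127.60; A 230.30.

Step 1:
n(J) = 1240 / 71.00 = 17.46 mol
n(R) = 1820 / 127.60 = 14.26 mol
n/ν → J: 5.820, R: 7.130; J is limiting.
n(D) produced = (1/3) × 17.46 = 5.820 mol
Step 2:
n(D) available = 5.820 mol
n(A) = 1110 / 230.30 = 4.820 mol
n/ν → D: 2.910, A: 4.820; D is limiting.
n(Q) = (3/2) × 5.820 = 8.730 mol

8.73 mol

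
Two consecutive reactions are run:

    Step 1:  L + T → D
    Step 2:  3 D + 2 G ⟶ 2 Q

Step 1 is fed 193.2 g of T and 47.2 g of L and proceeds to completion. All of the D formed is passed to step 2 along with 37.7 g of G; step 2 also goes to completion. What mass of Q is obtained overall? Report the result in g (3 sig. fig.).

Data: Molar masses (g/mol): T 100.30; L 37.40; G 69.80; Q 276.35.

Step 1:
n(T) = 193.2 / 100.30 = 1.926 mol
n(L) = 47.20 / 37.40 = 1.262 mol
n/ν for T = 1.926/1 = 1.926
n/ν for L = 1.262/1 = 1.262
Smallest n/ν is L → limiting reagent.
n(D) produced = (1/1) × 1.262 = 1.262 mol
Step 2:
n(D) available = 1.262 mol
n(G) = 37.70 / 69.80 = 0.5401 mol
n/ν for D = 1.262/3 = 0.4207
n/ν for G = 0.5401/2 = 0.2701
Smallest n/ν is G → limiting reagent.
n(Q) = (2/2) × 0.5401 = 0.5401 mol
mass = 0.5401 × 276.35 = 149.3 g

149 g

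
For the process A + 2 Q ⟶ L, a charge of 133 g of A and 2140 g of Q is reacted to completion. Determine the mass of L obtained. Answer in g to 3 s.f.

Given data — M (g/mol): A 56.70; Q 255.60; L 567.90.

1330 g

n(A) = 133.0 / 56.70 = 2.346 mol
n(Q) = 2140 / 255.60 = 8.372 mol
n/ν for A = 2.346/1 = 2.346
n/ν for Q = 8.372/2 = 4.186
Smallest n/ν is A → limiting reagent.
n(L) = (1/1) × 2.346 = 2.346 mol
mass = 2.346 × 567.90 = 1332 g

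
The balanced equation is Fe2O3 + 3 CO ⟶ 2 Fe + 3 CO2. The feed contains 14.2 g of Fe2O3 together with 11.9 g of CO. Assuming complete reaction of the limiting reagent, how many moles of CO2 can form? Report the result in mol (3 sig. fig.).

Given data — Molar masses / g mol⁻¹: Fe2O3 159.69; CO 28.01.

0.267 mol

n(Fe2O3) = 14.20 / 159.69 = 0.08892 mol
n(CO) = 11.90 / 28.01 = 0.4248 mol
n/ν for Fe2O3 = 0.08892/1 = 0.08892
n/ν for CO = 0.4248/3 = 0.1416
Smallest n/ν is Fe2O3 → limiting reagent.
n(CO2) = (3/1) × 0.08892 = 0.2668 mol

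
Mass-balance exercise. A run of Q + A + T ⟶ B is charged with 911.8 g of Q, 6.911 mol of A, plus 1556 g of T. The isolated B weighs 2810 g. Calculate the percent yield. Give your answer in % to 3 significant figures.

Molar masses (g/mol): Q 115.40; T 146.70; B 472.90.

n(Q) = 911.8 / 115.40 = 7.901 mol
n(A) = 6.911 mol
n(T) = 1556 / 146.70 = 10.61 mol
n/ν → Q: 7.901, A: 6.911, T: 10.61; A is limiting.
theoretical n(B) = (1/1) × 6.911 = 6.911 mol → 3268 g
% yield = 2810 / 3268 × 100 = 85.99 %

86.0 %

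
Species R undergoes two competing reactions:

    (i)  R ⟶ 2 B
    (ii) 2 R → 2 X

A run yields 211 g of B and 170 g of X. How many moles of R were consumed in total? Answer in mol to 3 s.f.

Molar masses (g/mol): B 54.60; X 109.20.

n(B) = 211 / 54.60 = 3.864 mol
n(X) = 170 / 109.20 = 1.557 mol
n(R) via (i) = (1/2)×3.864 = 1.932 mol
n(R) via (ii) = (2/2)×1.557 = 1.557 mol
total n(R) = 1.932 + 1.557 = 3.489 mol

3.49 mol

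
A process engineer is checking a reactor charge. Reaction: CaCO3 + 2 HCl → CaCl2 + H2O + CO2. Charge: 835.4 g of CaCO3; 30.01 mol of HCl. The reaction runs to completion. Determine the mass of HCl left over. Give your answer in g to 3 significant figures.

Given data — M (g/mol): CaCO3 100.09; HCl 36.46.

486 g

n(CaCO3) = 835.4 / 100.09 = 8.346 mol
n(HCl) = 30.01 mol
n/ν → CaCO3: 8.346, HCl: 15.01; CaCO3 is limiting.
HCl consumed = (2/1) × 8.346 = 16.69 mol
HCl remaining = 30.01 − 16.69 = 13.32 mol
mass = 13.32 × 36.46 = 485.6 g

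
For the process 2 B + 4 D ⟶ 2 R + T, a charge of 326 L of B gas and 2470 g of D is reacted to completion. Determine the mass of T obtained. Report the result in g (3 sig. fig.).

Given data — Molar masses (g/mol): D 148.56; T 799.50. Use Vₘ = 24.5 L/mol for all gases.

3320 g

n(B) = 326.0 / 24.5 = 13.31 mol
n(D) = 2470 / 148.56 = 16.63 mol
n/ν for B = 13.31/2 = 6.655
n/ν for D = 16.63/4 = 4.158
Smallest n/ν is D → limiting reagent.
n(T) = (1/4) × 16.63 = 4.158 mol
mass = 4.158 × 799.50 = 3324 g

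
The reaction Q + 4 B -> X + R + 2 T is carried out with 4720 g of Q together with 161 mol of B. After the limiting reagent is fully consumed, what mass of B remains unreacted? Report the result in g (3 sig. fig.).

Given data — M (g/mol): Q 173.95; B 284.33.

14900 g

n(Q) = 4720 / 173.95 = 27.13 mol
n(B) = 161.0 mol
n/ν for Q = 27.13/1 = 27.13
n/ν for B = 161.0/4 = 40.25
Smallest n/ν is Q → limiting reagent.
B consumed = (4/1) × 27.13 = 108.5 mol
B remaining = 161.0 − 108.5 = 52.50 mol
mass = 52.50 × 284.33 = 14930 g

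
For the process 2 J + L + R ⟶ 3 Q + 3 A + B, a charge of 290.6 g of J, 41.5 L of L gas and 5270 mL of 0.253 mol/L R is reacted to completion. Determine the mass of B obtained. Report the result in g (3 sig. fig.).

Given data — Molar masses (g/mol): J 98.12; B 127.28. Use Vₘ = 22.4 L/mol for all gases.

n(J) = 290.6 / 98.12 = 2.962 mol
n(L) = 41.50 / 22.4 = 1.853 mol
n(R) = 0.253 × 5270/1000 = 1.333 mol
n/ν → J: 1.481, L: 1.853, R: 1.333; R is limiting.
n(B) = (1/1) × 1.333 = 1.333 mol
mass = 1.333 × 127.28 = 169.7 g

170 g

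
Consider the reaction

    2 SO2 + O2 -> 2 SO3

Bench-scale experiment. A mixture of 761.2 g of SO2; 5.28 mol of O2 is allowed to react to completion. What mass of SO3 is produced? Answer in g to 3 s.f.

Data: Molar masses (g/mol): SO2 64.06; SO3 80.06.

845 g

n(SO2) = 761.2 / 64.06 = 11.88 mol
n(O2) = 5.280 mol
n/ν for SO2 = 11.88/2 = 5.940
n/ν for O2 = 5.280/1 = 5.280
Smallest n/ν is O2 → limiting reagent.
n(SO3) = (2/1) × 5.280 = 10.56 mol
mass = 10.56 × 80.06 = 845.4 g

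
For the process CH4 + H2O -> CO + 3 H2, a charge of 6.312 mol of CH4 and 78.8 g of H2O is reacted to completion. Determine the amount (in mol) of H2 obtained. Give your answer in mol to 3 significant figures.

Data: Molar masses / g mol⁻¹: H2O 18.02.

13.1 mol

n(CH4) = 6.312 mol
n(H2O) = 78.80 / 18.02 = 4.373 mol
n/ν → CH4: 6.312, H2O: 4.373; H2O is limiting.
n(H2) = (3/1) × 4.373 = 13.12 mol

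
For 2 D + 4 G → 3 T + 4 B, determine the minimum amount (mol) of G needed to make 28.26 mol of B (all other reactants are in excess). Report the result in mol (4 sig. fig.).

28.26 mol

n(B) = 28.26 mol
n(G) = (4/4) × 28.26 = 28.26 mol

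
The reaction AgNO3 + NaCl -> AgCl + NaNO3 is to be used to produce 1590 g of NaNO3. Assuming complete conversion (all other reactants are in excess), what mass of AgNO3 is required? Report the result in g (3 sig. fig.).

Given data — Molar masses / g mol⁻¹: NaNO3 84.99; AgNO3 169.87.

3180 g

n(NaNO3) = 1590 / 84.99 = 18.71 mol
n(AgNO3) = (1/1) × 18.71 = 18.71 mol
mass = 18.71 × 169.87 = 3178 g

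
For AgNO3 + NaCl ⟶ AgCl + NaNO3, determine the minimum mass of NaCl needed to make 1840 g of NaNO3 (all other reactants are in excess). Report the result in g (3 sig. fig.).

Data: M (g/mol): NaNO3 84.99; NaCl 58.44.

1270 g

n(NaNO3) = 1840 / 84.99 = 21.65 mol
n(NaCl) = (1/1) × 21.65 = 21.65 mol
mass = 21.65 × 58.44 = 1265 g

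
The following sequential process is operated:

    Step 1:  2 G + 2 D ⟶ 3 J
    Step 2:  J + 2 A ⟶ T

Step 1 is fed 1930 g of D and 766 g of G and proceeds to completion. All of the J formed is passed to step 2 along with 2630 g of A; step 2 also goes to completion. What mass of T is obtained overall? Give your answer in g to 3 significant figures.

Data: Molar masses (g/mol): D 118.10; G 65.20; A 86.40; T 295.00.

4490 g

Step 1:
n(D) = 1930 / 118.10 = 16.34 mol
n(G) = 766.0 / 65.20 = 11.75 mol
n/ν for D = 16.34/2 = 8.170
n/ν for G = 11.75/2 = 5.875
Smallest n/ν is G → limiting reagent.
n(J) produced = (3/2) × 11.75 = 17.63 mol
Step 2:
n(J) available = 17.63 mol
n(A) = 2630 / 86.40 = 30.44 mol
n/ν for J = 17.63/1 = 17.63
n/ν for A = 30.44/2 = 15.22
Smallest n/ν is A → limiting reagent.
n(T) = (1/2) × 30.44 = 15.22 mol
mass = 15.22 × 295.00 = 4490 g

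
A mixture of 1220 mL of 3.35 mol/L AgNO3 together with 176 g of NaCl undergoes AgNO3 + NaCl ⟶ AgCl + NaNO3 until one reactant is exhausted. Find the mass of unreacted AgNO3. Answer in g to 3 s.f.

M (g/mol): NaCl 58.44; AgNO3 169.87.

n(AgNO3) = 3.35 × 1220/1000 = 4.087 mol
n(NaCl) = 176.0 / 58.44 = 3.012 mol
n/ν for AgNO3 = 4.087/1 = 4.087
n/ν for NaCl = 3.012/1 = 3.012
Smallest n/ν is NaCl → limiting reagent.
AgNO3 consumed = (1/1) × 3.012 = 3.012 mol
AgNO3 remaining = 4.087 − 3.012 = 1.075 mol
mass = 1.075 × 169.87 = 182.6 g

183 g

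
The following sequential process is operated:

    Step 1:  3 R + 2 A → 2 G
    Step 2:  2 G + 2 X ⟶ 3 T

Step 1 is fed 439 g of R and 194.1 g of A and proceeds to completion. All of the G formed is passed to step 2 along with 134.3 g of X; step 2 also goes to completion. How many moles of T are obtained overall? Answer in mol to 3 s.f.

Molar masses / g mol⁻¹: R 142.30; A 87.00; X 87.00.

2.32 mol

Step 1:
n(R) = 439.0 / 142.30 = 3.085 mol
n(A) = 194.1 / 87.00 = 2.231 mol
n/ν for R = 3.085/3 = 1.028
n/ν for A = 2.231/2 = 1.116
Smallest n/ν is R → limiting reagent.
n(G) produced = (2/3) × 3.085 = 2.057 mol
Step 2:
n(G) available = 2.057 mol
n(X) = 134.3 / 87.00 = 1.544 mol
n/ν for G = 2.057/2 = 1.029
n/ν for X = 1.544/2 = 0.7720
Smallest n/ν is X → limiting reagent.
n(T) = (3/2) × 1.544 = 2.316 mol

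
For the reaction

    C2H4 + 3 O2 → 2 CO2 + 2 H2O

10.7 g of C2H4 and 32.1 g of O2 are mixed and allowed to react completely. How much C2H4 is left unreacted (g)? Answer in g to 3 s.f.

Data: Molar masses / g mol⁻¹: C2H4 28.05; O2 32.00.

n(C2H4) = 10.70 / 28.05 = 0.3815 mol
n(O2) = 32.10 / 32.00 = 1.003 mol
n/ν → C2H4: 0.3815, O2: 0.3343; O2 is limiting.
C2H4 consumed = (1/3) × 1.003 = 0.3343 mol
C2H4 remaining = 0.3815 − 0.3343 = 0.04720 mol
mass = 0.04720 × 28.05 = 1.324 g

1.32 g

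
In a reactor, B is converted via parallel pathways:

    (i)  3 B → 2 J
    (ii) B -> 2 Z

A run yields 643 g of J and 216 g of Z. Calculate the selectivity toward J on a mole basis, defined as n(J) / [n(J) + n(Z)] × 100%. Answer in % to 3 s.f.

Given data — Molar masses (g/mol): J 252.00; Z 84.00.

49.8 %

n(J) = 643 / 252.00 = 2.552 mol
n(Z) = 216 / 84.00 = 2.571 mol
selectivity = 2.552/(2.552+2.571) × 100 = 49.81 %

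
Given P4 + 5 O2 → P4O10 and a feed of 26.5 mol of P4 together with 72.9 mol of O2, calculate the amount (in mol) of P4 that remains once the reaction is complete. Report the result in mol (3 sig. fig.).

11.9 mol

n(P4) = 26.50 mol
n(O2) = 72.90 mol
n/ν → P4: 26.50, O2: 14.58; O2 is limiting.
P4 consumed = (1/5) × 72.90 = 14.58 mol
P4 remaining = 26.50 − 14.58 = 11.92 mol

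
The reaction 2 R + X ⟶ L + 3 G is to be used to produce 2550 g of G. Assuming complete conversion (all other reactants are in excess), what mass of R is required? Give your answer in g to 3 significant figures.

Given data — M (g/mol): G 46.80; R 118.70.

n(G) = 2550 / 46.80 = 54.49 mol
n(R) = (2/3) × 54.49 = 36.33 mol
mass = 36.33 × 118.70 = 4312 g

4310 g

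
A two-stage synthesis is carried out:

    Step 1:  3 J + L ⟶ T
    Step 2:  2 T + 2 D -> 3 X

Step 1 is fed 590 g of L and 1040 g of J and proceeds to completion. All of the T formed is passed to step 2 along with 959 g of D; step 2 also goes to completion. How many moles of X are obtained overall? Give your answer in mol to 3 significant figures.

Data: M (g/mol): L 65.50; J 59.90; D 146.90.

8.68 mol

Step 1:
n(L) = 590.0 / 65.50 = 9.008 mol
n(J) = 1040 / 59.90 = 17.36 mol
n/ν → L: 9.008, J: 5.787; J is limiting.
n(T) produced = (1/3) × 17.36 = 5.787 mol
Step 2:
n(T) available = 5.787 mol
n(D) = 959.0 / 146.90 = 6.528 mol
n/ν → T: 2.894, D: 3.264; T is limiting.
n(X) = (3/2) × 5.787 = 8.681 mol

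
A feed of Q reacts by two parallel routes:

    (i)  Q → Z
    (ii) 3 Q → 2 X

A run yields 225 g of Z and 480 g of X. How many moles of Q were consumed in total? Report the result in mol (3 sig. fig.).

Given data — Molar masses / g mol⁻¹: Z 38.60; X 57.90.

n(Z) = 225 / 38.60 = 5.829 mol
n(X) = 480 / 57.90 = 8.290 mol
n(Q) via (i) = (1/1)×5.829 = 5.829 mol
n(Q) via (ii) = (3/2)×8.290 = 12.44 mol
total n(Q) = 5.829 + 12.44 = 18.27 mol

18.3 mol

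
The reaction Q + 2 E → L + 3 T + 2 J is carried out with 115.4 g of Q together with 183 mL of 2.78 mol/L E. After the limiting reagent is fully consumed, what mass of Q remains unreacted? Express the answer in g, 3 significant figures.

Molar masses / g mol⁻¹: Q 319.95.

34.0 g

n(Q) = 115.4 / 319.95 = 0.3607 mol
n(E) = 2.78 × 183.0/1000 = 0.5087 mol
n/ν for Q = 0.3607/1 = 0.3607
n/ν for E = 0.5087/2 = 0.2544
Smallest n/ν is E → limiting reagent.
Q consumed = (1/2) × 0.5087 = 0.2544 mol
Q remaining = 0.3607 − 0.2544 = 0.1063 mol
mass = 0.1063 × 319.95 = 34.01 g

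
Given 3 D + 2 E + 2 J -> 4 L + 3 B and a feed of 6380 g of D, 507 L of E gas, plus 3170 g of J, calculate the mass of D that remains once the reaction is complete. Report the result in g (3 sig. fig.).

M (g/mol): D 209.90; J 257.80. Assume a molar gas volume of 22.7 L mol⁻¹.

n(D) = 6380 / 209.90 = 30.40 mol
n(E) = 507.0 / 22.7 = 22.33 mol
n(J) = 3170 / 257.80 = 12.30 mol
n/ν → D: 10.13, E: 11.17, J: 6.150; J is limiting.
D consumed = (3/2) × 12.30 = 18.45 mol
D remaining = 30.40 − 18.45 = 11.95 mol
mass = 11.95 × 209.90 = 2508 g

2510 g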